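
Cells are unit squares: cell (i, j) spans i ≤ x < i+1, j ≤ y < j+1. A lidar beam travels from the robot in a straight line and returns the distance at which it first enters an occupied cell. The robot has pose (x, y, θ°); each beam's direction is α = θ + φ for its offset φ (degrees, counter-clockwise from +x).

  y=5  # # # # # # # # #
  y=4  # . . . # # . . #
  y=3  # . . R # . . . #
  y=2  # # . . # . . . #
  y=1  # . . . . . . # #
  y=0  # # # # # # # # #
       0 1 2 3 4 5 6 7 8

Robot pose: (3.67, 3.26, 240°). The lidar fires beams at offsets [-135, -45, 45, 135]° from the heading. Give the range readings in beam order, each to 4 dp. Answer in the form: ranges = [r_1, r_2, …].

ranges = [1.8014, 1.7289, 1.2750, 0.3416]

beam 1: φ=-135°, α=105°
  d=(-0.2588,0.9659)  start (3,3)  tX=2.5887 tY=0.7661  stride 1/|dx|=3.8637 1/|dy|=1.0353
    cross y-line → (3,4), t=0.7661
    cross y-line → (3,5), t=1.8014 (wall)
  → r_1 = 1.8014
beam 2: φ=-45°, α=195°
  d=(-0.9659,-0.2588)  start (3,3)  tX=0.6936 tY=1.0046  stride 1/|dx|=1.0353 1/|dy|=3.8637
    cross x-line → (2,3), t=0.6936
    cross y-line → (2,2), t=1.0046
    cross x-line → (1,2), t=1.7289 (wall)
  → r_2 = 1.7289
beam 3: φ=45°, α=285°
  d=(0.2588,-0.9659)  start (3,3)  tX=1.2750 tY=0.2692  stride 1/|dx|=3.8637 1/|dy|=1.0353
    cross y-line → (3,2), t=0.2692
    cross x-line → (4,2), t=1.2750 (wall)
  → r_3 = 1.2750
beam 4: φ=135°, α=15°
  d=(0.9659,0.2588)  start (3,3)  tX=0.3416 tY=2.8591  stride 1/|dx|=1.0353 1/|dy|=3.8637
    cross x-line → (4,3), t=0.3416 (wall)
  → r_4 = 0.3416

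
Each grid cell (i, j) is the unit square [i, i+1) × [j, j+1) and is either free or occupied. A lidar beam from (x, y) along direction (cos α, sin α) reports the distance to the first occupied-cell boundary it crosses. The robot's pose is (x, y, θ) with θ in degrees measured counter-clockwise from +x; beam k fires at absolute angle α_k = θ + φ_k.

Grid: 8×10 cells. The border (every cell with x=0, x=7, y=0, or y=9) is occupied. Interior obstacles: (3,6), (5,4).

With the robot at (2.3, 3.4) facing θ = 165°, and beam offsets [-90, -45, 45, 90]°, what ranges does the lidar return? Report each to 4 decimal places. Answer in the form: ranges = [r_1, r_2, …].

ranges = [2.7046, 2.6000, 1.5011, 2.4847]

beam 1: φ=-90°, α=75°
  d=(0.2588,0.9659)  start (2,3)  tX=2.7046 tY=0.6212  stride 1/|dx|=3.8637 1/|dy|=1.0353
    cross y-line → (2,4), t=0.6212
    cross y-line → (2,5), t=1.6564
    cross y-line → (2,6), t=2.6917
    cross x-line → (3,6), t=2.7046 (wall)
  → r_1 = 2.7046
beam 2: φ=-45°, α=120°
  d=(-0.5000,0.8660)  start (2,3)  tX=0.6000 tY=0.6928  stride 1/|dx|=2.0000 1/|dy|=1.1547
    cross x-line → (1,3), t=0.6000
    cross y-line → (1,4), t=0.6928
    cross y-line → (1,5), t=1.8475
    cross x-line → (0,5), t=2.6000 (wall)
  → r_2 = 2.6000
beam 3: φ=45°, α=210°
  d=(-0.8660,-0.5000)  start (2,3)  tX=0.3464 tY=0.8000  stride 1/|dx|=1.1547 1/|dy|=2.0000
    cross x-line → (1,3), t=0.3464
    cross y-line → (1,2), t=0.8000
    cross x-line → (0,2), t=1.5011 (wall)
  → r_3 = 1.5011
beam 4: φ=90°, α=255°
  d=(-0.2588,-0.9659)  start (2,3)  tX=1.1591 tY=0.4141  stride 1/|dx|=3.8637 1/|dy|=1.0353
    cross y-line → (2,2), t=0.4141
    cross x-line → (1,2), t=1.1591
    cross y-line → (1,1), t=1.4494
    cross y-line → (1,0), t=2.4847 (wall)
  → r_4 = 2.4847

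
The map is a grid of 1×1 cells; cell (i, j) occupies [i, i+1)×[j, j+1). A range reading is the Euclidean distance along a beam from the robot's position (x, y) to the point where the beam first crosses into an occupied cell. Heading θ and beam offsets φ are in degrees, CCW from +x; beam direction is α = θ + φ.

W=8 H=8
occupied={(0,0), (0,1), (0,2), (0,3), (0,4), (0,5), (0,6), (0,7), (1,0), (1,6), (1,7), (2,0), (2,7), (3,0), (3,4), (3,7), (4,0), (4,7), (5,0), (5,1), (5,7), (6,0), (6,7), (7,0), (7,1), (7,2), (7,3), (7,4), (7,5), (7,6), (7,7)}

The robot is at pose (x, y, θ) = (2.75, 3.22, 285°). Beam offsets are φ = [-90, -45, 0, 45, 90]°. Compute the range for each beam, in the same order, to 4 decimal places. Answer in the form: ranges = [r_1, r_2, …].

ranges = [1.8117, 2.5634, 2.2983, 2.5981, 4.3999]

beam 1: φ=-90°, α=195°
  d=(-0.9659,-0.2588)  start (2,3)  tX=0.7765 tY=0.8500  stride 1/|dx|=1.0353 1/|dy|=3.8637
    cross x-line → (1,3), t=0.7765
    cross y-line → (1,2), t=0.8500
    cross x-line → (0,2), t=1.8117 (wall)
  → r_1 = 1.8117
beam 2: φ=-45°, α=240°
  d=(-0.5000,-0.8660)  start (2,3)  tX=1.5000 tY=0.2540  stride 1/|dx|=2.0000 1/|dy|=1.1547
    cross y-line → (2,2), t=0.2540
    cross y-line → (2,1), t=1.4087
    cross x-line → (1,1), t=1.5000
    cross y-line → (1,0), t=2.5634 (wall)
  → r_2 = 2.5634
beam 3: φ=0°, α=285°
  d=(0.2588,-0.9659)  start (2,3)  tX=0.9659 tY=0.2278  stride 1/|dx|=3.8637 1/|dy|=1.0353
    cross y-line → (2,2), t=0.2278
    cross x-line → (3,2), t=0.9659
    cross y-line → (3,1), t=1.2630
    cross y-line → (3,0), t=2.2983 (wall)
  → r_3 = 2.2983
beam 4: φ=45°, α=330°
  d=(0.8660,-0.5000)  start (2,3)  tX=0.2887 tY=0.4400  stride 1/|dx|=1.1547 1/|dy|=2.0000
    cross x-line → (3,3), t=0.2887
    cross y-line → (3,2), t=0.4400
    cross x-line → (4,2), t=1.4434
    cross y-line → (4,1), t=2.4400
    cross x-line → (5,1), t=2.5981 (wall)
  → r_4 = 2.5981
beam 5: φ=90°, α=15°
  d=(0.9659,0.2588)  start (2,3)  tX=0.2588 tY=3.0137  stride 1/|dx|=1.0353 1/|dy|=3.8637
    cross x-line → (3,3), t=0.2588
    cross x-line → (4,3), t=1.2941
    cross x-line → (5,3), t=2.3294
    cross y-line → (5,4), t=3.0137
    cross x-line → (6,4), t=3.3646
    cross x-line → (7,4), t=4.3999 (wall)
  → r_5 = 4.3999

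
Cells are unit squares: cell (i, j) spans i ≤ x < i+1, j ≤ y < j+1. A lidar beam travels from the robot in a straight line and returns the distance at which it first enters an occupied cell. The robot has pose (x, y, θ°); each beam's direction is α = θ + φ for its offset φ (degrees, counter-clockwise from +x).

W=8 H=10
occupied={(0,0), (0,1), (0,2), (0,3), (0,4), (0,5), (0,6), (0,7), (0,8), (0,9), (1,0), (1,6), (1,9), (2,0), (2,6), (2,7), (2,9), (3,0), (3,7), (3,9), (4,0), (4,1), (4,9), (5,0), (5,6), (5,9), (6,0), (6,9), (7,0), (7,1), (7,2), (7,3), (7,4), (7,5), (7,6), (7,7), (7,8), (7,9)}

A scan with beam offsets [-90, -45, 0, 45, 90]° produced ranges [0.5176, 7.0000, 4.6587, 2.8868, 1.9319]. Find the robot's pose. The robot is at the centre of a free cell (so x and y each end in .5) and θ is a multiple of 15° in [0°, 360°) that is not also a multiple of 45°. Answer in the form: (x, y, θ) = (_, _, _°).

The pose lattice has 42·16 = 672 candidates. Test each by forward raycasting.
  (3.5, 3.5, 195°): beam 1 = 2.5882 ≠ 0.5176 ✗
  (4.5, 7.5, 30°): beam 1 = 1.0000 ≠ 0.5176 ✗
  (6.5, 8.5, 195°): beam 2 = 1.0000 ≠ 7.0000 ✗
  …
  (3.5, 1.5, 105°): r_1=0.5176, r_2=7.0000, r_3=4.6587, r_4=2.8868, r_5=1.9319 — all match ✓
No second candidate reproduces the full scan.

(x, y, θ) = (3.5, 1.5, 105°)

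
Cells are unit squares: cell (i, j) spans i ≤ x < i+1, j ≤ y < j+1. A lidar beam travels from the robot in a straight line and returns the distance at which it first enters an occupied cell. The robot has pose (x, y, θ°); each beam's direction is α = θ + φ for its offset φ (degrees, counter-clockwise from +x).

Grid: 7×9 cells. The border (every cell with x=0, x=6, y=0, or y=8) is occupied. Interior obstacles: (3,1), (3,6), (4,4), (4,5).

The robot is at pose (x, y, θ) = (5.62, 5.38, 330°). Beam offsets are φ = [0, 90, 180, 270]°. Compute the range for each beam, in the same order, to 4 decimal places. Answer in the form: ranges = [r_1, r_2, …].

ranges = [0.4388, 0.7600, 0.7159, 1.2400]

beam 1: φ=0°, α=330°
  direction (0.8660, -0.5000); cell (5,5); t to first gridline: x 0.4388, y 0.7600 (then +1.1547 / +2.0000)
    (6,5) via x @ 0.4388  # hit
  → r_1 = 0.4388
beam 2: φ=90°, α=60°
  direction (0.5000, 0.8660); cell (5,5); t to first gridline: x 0.7600, y 0.7159 (then +2.0000 / +1.1547)
    (5,6) via y @ 0.7159
    (6,6) via x @ 0.7600  # hit
  → r_2 = 0.7600
beam 3: φ=180°, α=150°
  direction (-0.8660, 0.5000); cell (5,5); t to first gridline: x 0.7159, y 1.2400 (then +1.1547 / +2.0000)
    (4,5) via x @ 0.7159  # hit
  → r_3 = 0.7159
beam 4: φ=270°, α=240°
  direction (-0.5000, -0.8660); cell (5,5); t to first gridline: x 1.2400, y 0.4388 (then +2.0000 / +1.1547)
    (5,4) via y @ 0.4388
    (4,4) via x @ 1.2400  # hit
  → r_4 = 1.2400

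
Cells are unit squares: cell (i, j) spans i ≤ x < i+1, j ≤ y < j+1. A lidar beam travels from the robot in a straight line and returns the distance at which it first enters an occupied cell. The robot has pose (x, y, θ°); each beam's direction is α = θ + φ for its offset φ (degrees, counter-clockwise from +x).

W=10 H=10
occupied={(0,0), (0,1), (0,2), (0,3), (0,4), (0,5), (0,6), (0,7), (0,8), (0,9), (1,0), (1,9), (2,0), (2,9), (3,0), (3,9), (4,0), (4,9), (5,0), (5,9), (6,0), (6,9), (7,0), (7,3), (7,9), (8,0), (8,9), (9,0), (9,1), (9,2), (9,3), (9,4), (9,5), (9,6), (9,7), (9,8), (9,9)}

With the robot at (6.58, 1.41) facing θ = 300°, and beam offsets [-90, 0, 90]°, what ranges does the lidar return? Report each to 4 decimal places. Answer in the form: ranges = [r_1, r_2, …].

ranges = [0.8200, 0.4734, 2.7944]

beam 1: φ=-90°, α=210°
  cosα=-0.8660 sinα=-0.5000 | (6,1) | tMaxX 0.6697 tMaxY 0.8200 | tΔX 1.1547 tΔY 2.0000
    t=0.6697 [x] (5,1)
    t=0.8200 [y] (5,0) — stop
  → r_1 = 0.8200
beam 2: φ=0°, α=300°
  cosα=0.5000 sinα=-0.8660 | (6,1) | tMaxX 0.8400 tMaxY 0.4734 | tΔX 2.0000 tΔY 1.1547
    t=0.4734 [y] (6,0) — stop
  → r_2 = 0.4734
beam 3: φ=90°, α=30°
  cosα=0.8660 sinα=0.5000 | (6,1) | tMaxX 0.4850 tMaxY 1.1800 | tΔX 1.1547 tΔY 2.0000
    t=0.4850 [x] (7,1)
    t=1.1800 [y] (7,2)
    t=1.6397 [x] (8,2)
    t=2.7944 [x] (9,2) — stop
  → r_3 = 2.7944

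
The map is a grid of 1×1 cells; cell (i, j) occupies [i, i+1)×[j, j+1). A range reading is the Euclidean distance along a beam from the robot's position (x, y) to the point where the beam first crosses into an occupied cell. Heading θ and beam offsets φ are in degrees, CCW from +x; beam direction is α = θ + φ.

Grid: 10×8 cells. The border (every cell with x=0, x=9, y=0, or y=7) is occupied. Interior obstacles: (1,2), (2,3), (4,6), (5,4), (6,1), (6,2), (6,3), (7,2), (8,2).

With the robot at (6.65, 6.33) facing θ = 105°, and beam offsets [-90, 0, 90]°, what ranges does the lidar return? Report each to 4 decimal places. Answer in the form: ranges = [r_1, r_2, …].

ranges = [2.4329, 0.6936, 5.8493]

beam 1: φ=-90°, α=15°
  d=(0.9659,0.2588)  start (6,6)  tX=0.3623 tY=2.5887  stride 1/|dx|=1.0353 1/|dy|=3.8637
    cross x-line → (7,6), t=0.3623
    cross x-line → (8,6), t=1.3976
    cross x-line → (9,6), t=2.4329 (wall)
  → r_1 = 2.4329
beam 2: φ=0°, α=105°
  d=(-0.2588,0.9659)  start (6,6)  tX=2.5114 tY=0.6936  stride 1/|dx|=3.8637 1/|dy|=1.0353
    cross y-line → (6,7), t=0.6936 (wall)
  → r_2 = 0.6936
beam 3: φ=90°, α=195°
  d=(-0.9659,-0.2588)  start (6,6)  tX=0.6729 tY=1.2750  stride 1/|dx|=1.0353 1/|dy|=3.8637
    cross x-line → (5,6), t=0.6729
    cross y-line → (5,5), t=1.2750
    cross x-line → (4,5), t=1.7082
    cross x-line → (3,5), t=2.7435
    cross x-line → (2,5), t=3.7788
    cross x-line → (1,5), t=4.8140
    cross y-line → (1,4), t=5.1387
    cross x-line → (0,4), t=5.8493 (wall)
  → r_3 = 5.8493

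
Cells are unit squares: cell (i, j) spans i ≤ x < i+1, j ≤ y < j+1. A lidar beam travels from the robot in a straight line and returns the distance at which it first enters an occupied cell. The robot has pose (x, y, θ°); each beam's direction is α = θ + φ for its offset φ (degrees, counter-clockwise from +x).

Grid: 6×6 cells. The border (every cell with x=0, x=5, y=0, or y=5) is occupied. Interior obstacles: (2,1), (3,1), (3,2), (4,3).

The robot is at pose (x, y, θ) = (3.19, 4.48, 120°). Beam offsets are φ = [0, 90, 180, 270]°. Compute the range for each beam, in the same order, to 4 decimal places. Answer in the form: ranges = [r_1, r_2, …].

beam 1: φ=0°, α=120°
  dir = (cos 120°, sin 120°) = (-0.5000, 0.8660); from cell (3,4)
  next x-line at t=0.3800, next y-line at t=0.6004; Δt_x=2.0000, Δt_y=1.1547
    x: enter (2,4) at t=0.3800
    y: enter (2,5) at t=0.6004 ← occupied
  → r_1 = 0.6004
beam 2: φ=90°, α=210°
  dir = (cos 210°, sin 210°) = (-0.8660, -0.5000); from cell (3,4)
  next x-line at t=0.2194, next y-line at t=0.9600; Δt_x=1.1547, Δt_y=2.0000
    x: enter (2,4) at t=0.2194
    y: enter (2,3) at t=0.9600
    x: enter (1,3) at t=1.3741
    x: enter (0,3) at t=2.5288 ← occupied
  → r_2 = 2.5288
beam 3: φ=180°, α=300°
  dir = (cos 300°, sin 300°) = (0.5000, -0.8660); from cell (3,4)
  next x-line at t=1.6200, next y-line at t=0.5543; Δt_x=2.0000, Δt_y=1.1547
    y: enter (3,3) at t=0.5543
    x: enter (4,3) at t=1.6200 ← occupied
  → r_3 = 1.6200
beam 4: φ=270°, α=30°
  dir = (cos 30°, sin 30°) = (0.8660, 0.5000); from cell (3,4)
  next x-line at t=0.9353, next y-line at t=1.0400; Δt_x=1.1547, Δt_y=2.0000
    x: enter (4,4) at t=0.9353
    y: enter (4,5) at t=1.0400 ← occupied
  → r_4 = 1.0400

ranges = [0.6004, 2.5288, 1.6200, 1.0400]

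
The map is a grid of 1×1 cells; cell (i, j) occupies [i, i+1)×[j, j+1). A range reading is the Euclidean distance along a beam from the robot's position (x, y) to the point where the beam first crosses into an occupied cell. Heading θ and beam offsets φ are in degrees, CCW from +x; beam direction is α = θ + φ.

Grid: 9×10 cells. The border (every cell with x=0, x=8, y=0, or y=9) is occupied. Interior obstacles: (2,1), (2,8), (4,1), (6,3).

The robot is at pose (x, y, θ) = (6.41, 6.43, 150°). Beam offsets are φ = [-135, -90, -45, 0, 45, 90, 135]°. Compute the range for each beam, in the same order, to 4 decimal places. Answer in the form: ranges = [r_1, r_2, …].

beam 1: φ=-135°, α=15°
  cosα=0.9659 sinα=0.2588 | (6,6) | tMaxX 0.6108 tMaxY 2.2023 | tΔX 1.0353 tΔY 3.8637
    t=0.6108 [x] (7,6)
    t=1.6461 [x] (8,6) — stop
  → r_1 = 1.6461
beam 2: φ=-90°, α=60°
  cosα=0.5000 sinα=0.8660 | (6,6) | tMaxX 1.1800 tMaxY 0.6582 | tΔX 2.0000 tΔY 1.1547
    t=0.6582 [y] (6,7)
    t=1.1800 [x] (7,7)
    t=1.8129 [y] (7,8)
    t=2.9676 [y] (7,9) — stop
  → r_2 = 2.9676
beam 3: φ=-45°, α=105°
  cosα=-0.2588 sinα=0.9659 | (6,6) | tMaxX 1.5841 tMaxY 0.5901 | tΔX 3.8637 tΔY 1.0353
    t=0.5901 [y] (6,7)
    t=1.5841 [x] (5,7)
    t=1.6254 [y] (5,8)
    t=2.6607 [y] (5,9) — stop
  → r_3 = 2.6607
beam 4: φ=0°, α=150°
  cosα=-0.8660 sinα=0.5000 | (6,6) | tMaxX 0.4734 tMaxY 1.1400 | tΔX 1.1547 tΔY 2.0000
    t=0.4734 [x] (5,6)
    t=1.1400 [y] (5,7)
    t=1.6281 [x] (4,7)
    t=2.7828 [x] (3,7)
    t=3.1400 [y] (3,8)
    t=3.9375 [x] (2,8) — stop
  → r_4 = 3.9375
beam 5: φ=45°, α=195°
  cosα=-0.9659 sinα=-0.2588 | (6,6) | tMaxX 0.4245 tMaxY 1.6614 | tΔX 1.0353 tΔY 3.8637
    t=0.4245 [x] (5,6)
    t=1.4597 [x] (4,6)
    t=1.6614 [y] (4,5)
    t=2.4950 [x] (3,5)
    t=3.5303 [x] (2,5)
    t=4.5656 [x] (1,5)
    t=5.5251 [y] (1,4)
    t=5.6008 [x] (0,4) — stop
  → r_5 = 5.6008
beam 6: φ=90°, α=240°
  cosα=-0.5000 sinα=-0.8660 | (6,6) | tMaxX 0.8200 tMaxY 0.4965 | tΔX 2.0000 tΔY 1.1547
    t=0.4965 [y] (6,5)
    t=0.8200 [x] (5,5)
    t=1.6512 [y] (5,4)
    t=2.8059 [y] (5,3)
    t=2.8200 [x] (4,3)
    t=3.9606 [y] (4,2)
    t=4.8200 [x] (3,2)
    t=5.1153 [y] (3,1)
    t=6.2700 [y] (3,0) — stop
  → r_6 = 6.2700
beam 7: φ=135°, α=285°
  cosα=0.2588 sinα=-0.9659 | (6,6) | tMaxX 2.2796 tMaxY 0.4452 | tΔX 3.8637 tΔY 1.0353
    t=0.4452 [y] (6,5)
    t=1.4804 [y] (6,4)
    t=2.2796 [x] (7,4)
    t=2.5157 [y] (7,3)
    t=3.5510 [y] (7,2)
    t=4.5863 [y] (7,1)
    t=5.6215 [y] (7,0) — stop
  → r_7 = 5.6215

ranges = [1.6461, 2.9676, 2.6607, 3.9375, 5.6008, 6.2700, 5.6215]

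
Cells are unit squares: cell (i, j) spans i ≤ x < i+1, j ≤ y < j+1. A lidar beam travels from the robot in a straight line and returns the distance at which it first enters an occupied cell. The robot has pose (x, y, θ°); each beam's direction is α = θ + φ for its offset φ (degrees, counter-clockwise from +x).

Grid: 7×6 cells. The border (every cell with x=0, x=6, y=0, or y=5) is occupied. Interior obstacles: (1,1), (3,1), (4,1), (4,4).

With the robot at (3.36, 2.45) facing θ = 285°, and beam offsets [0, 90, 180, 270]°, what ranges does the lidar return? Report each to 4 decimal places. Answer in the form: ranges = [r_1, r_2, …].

ranges = [0.4659, 2.7331, 2.6400, 1.7387]

beam 1: φ=0°, α=285°
  dir = (cos 285°, sin 285°) = (0.2588, -0.9659); from cell (3,2)
  next x-line at t=2.4728, next y-line at t=0.4659; Δt_x=3.8637, Δt_y=1.0353
    y: enter (3,1) at t=0.4659 ← occupied
  → r_1 = 0.4659
beam 2: φ=90°, α=15°
  dir = (cos 15°, sin 15°) = (0.9659, 0.2588); from cell (3,2)
  next x-line at t=0.6626, next y-line at t=2.1250; Δt_x=1.0353, Δt_y=3.8637
    x: enter (4,2) at t=0.6626
    x: enter (5,2) at t=1.6979
    y: enter (5,3) at t=2.1250
    x: enter (6,3) at t=2.7331 ← occupied
  → r_2 = 2.7331
beam 3: φ=180°, α=105°
  dir = (cos 105°, sin 105°) = (-0.2588, 0.9659); from cell (3,2)
  next x-line at t=1.3909, next y-line at t=0.5694; Δt_x=3.8637, Δt_y=1.0353
    y: enter (3,3) at t=0.5694
    x: enter (2,3) at t=1.3909
    y: enter (2,4) at t=1.6047
    y: enter (2,5) at t=2.6400 ← occupied
  → r_3 = 2.6400
beam 4: φ=270°, α=195°
  dir = (cos 195°, sin 195°) = (-0.9659, -0.2588); from cell (3,2)
  next x-line at t=0.3727, next y-line at t=1.7387; Δt_x=1.0353, Δt_y=3.8637
    x: enter (2,2) at t=0.3727
    x: enter (1,2) at t=1.4080
    y: enter (1,1) at t=1.7387 ← occupied
  → r_4 = 1.7387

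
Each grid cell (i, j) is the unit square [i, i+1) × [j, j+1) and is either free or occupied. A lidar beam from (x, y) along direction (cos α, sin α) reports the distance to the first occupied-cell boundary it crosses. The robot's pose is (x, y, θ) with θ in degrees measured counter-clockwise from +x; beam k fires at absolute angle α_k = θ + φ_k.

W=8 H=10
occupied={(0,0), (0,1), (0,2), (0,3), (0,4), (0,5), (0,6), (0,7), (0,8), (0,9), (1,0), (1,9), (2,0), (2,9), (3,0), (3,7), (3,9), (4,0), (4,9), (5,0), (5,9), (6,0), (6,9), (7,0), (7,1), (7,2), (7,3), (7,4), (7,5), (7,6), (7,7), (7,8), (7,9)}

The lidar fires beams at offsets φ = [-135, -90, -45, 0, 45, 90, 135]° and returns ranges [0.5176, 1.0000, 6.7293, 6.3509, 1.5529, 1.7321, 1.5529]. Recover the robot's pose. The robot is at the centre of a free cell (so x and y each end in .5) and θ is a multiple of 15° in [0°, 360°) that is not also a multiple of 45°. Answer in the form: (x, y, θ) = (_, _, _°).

Enumerate (i+0.5, j+0.5, θ) over the 47 free cells and 16 admissible headings. For each, cast all 7 beams and compare to the given ranges.
  (3.5, 8.5, 255°): beam 1 = 0.5774 ≠ 0.5176 ✗
  (2.5, 1.5, 300°): beam 1 = 1.5529 ≠ 0.5176 ✗
  (5.5, 3.5, 195°): beam 1 = 3.0000 ≠ 0.5176 ✗
  (5.5, 3.5, 60°): beam 1 = 2.5882 ≠ 0.5176 ✗
  …
  (1.5, 7.5, 330°): r_1=0.5176, r_2=1.0000, r_3=6.7293, r_4=6.3509, r_5=1.5529, r_6=1.7321, r_7=1.5529 — all match ✓
Unique over the lattice → pose = (1.5, 7.5, 330°).

(x, y, θ) = (1.5, 7.5, 330°)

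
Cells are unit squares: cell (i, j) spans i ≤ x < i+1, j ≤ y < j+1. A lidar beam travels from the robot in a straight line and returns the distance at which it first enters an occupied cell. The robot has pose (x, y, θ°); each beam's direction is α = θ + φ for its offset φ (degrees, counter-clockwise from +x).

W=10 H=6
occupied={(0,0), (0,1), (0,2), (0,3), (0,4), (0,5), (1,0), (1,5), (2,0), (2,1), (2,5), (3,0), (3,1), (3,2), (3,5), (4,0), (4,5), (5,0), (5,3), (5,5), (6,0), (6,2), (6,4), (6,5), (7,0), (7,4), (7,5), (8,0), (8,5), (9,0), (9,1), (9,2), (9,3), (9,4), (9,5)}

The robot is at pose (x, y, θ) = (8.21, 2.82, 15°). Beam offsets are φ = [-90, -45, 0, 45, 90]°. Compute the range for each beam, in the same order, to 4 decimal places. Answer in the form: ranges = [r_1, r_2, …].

ranges = [1.8842, 0.9122, 0.8179, 1.5800, 1.2216]

beam 1: φ=-90°, α=285°
  cosα=0.2588 sinα=-0.9659 | (8,2) | tMaxX 3.0523 tMaxY 0.8489 | tΔX 3.8637 tΔY 1.0353
    t=0.8489 [y] (8,1)
    t=1.8842 [y] (8,0) — stop
  → r_1 = 1.8842
beam 2: φ=-45°, α=330°
  cosα=0.8660 sinα=-0.5000 | (8,2) | tMaxX 0.9122 tMaxY 1.6400 | tΔX 1.1547 tΔY 2.0000
    t=0.9122 [x] (9,2) — stop
  → r_2 = 0.9122
beam 3: φ=0°, α=15°
  cosα=0.9659 sinα=0.2588 | (8,2) | tMaxX 0.8179 tMaxY 0.6955 | tΔX 1.0353 tΔY 3.8637
    t=0.6955 [y] (8,3)
    t=0.8179 [x] (9,3) — stop
  → r_3 = 0.8179
beam 4: φ=45°, α=60°
  cosα=0.5000 sinα=0.8660 | (8,2) | tMaxX 1.5800 tMaxY 0.2078 | tΔX 2.0000 tΔY 1.1547
    t=0.2078 [y] (8,3)
    t=1.3625 [y] (8,4)
    t=1.5800 [x] (9,4) — stop
  → r_4 = 1.5800
beam 5: φ=90°, α=105°
  cosα=-0.2588 sinα=0.9659 | (8,2) | tMaxX 0.8114 tMaxY 0.1863 | tΔX 3.8637 tΔY 1.0353
    t=0.1863 [y] (8,3)
    t=0.8114 [x] (7,3)
    t=1.2216 [y] (7,4) — stop
  → r_5 = 1.2216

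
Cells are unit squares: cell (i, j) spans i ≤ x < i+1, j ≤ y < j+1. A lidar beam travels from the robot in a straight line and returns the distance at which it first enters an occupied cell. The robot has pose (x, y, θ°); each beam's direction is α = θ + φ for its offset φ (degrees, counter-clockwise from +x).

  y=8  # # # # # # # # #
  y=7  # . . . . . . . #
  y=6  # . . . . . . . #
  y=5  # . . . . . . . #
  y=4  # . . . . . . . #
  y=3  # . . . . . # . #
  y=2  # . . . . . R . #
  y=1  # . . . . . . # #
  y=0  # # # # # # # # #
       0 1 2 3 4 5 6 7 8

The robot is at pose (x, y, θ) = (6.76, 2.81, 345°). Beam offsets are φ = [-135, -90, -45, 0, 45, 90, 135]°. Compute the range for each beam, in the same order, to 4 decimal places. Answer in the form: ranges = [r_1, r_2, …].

ranges = [3.6200, 1.8738, 0.9353, 1.2837, 1.4318, 0.1967, 0.2194]

beam 1: φ=-135°, α=210°
  cosα=-0.8660 sinα=-0.5000 | (6,2) | tMaxX 0.8776 tMaxY 1.6200 | tΔX 1.1547 tΔY 2.0000
    t=0.8776 [x] (5,2)
    t=1.6200 [y] (5,1)
    t=2.0323 [x] (4,1)
    t=3.1870 [x] (3,1)
    t=3.6200 [y] (3,0) — stop
  → r_1 = 3.6200
beam 2: φ=-90°, α=255°
  cosα=-0.2588 sinα=-0.9659 | (6,2) | tMaxX 2.9364 tMaxY 0.8386 | tΔX 3.8637 tΔY 1.0353
    t=0.8386 [y] (6,1)
    t=1.8738 [y] (6,0) — stop
  → r_2 = 1.8738
beam 3: φ=-45°, α=300°
  cosα=0.5000 sinα=-0.8660 | (6,2) | tMaxX 0.4800 tMaxY 0.9353 | tΔX 2.0000 tΔY 1.1547
    t=0.4800 [x] (7,2)
    t=0.9353 [y] (7,1) — stop
  → r_3 = 0.9353
beam 4: φ=0°, α=345°
  cosα=0.9659 sinα=-0.2588 | (6,2) | tMaxX 0.2485 tMaxY 3.1296 | tΔX 1.0353 tΔY 3.8637
    t=0.2485 [x] (7,2)
    t=1.2837 [x] (8,2) — stop
  → r_4 = 1.2837
beam 5: φ=45°, α=30°
  cosα=0.8660 sinα=0.5000 | (6,2) | tMaxX 0.2771 tMaxY 0.3800 | tΔX 1.1547 tΔY 2.0000
    t=0.2771 [x] (7,2)
    t=0.3800 [y] (7,3)
    t=1.4318 [x] (8,3) — stop
  → r_5 = 1.4318
beam 6: φ=90°, α=75°
  cosα=0.2588 sinα=0.9659 | (6,2) | tMaxX 0.9273 tMaxY 0.1967 | tΔX 3.8637 tΔY 1.0353
    t=0.1967 [y] (6,3) — stop
  → r_6 = 0.1967
beam 7: φ=135°, α=120°
  cosα=-0.5000 sinα=0.8660 | (6,2) | tMaxX 1.5200 tMaxY 0.2194 | tΔX 2.0000 tΔY 1.1547
    t=0.2194 [y] (6,3) — stop
  → r_7 = 0.2194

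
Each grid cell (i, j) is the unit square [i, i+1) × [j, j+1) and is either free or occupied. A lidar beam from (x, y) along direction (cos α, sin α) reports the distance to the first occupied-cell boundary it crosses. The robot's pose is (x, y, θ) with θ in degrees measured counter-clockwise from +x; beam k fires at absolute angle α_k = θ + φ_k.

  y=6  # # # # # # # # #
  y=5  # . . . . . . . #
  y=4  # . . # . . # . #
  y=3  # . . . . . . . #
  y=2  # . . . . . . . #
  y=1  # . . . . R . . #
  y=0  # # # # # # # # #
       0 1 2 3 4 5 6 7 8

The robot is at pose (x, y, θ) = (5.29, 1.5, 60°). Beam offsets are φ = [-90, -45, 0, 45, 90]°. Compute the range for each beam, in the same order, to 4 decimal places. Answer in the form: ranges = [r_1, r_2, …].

ranges = [1.0000, 2.8056, 2.8868, 4.6587, 4.9537]

beam 1: φ=-90°, α=330°
  direction (0.8660, -0.5000); cell (5,1); t to first gridline: x 0.8198, y 1.0000 (then +1.1547 / +2.0000)
    (6,1) via x @ 0.8198
    (6,0) via y @ 1.0000  # hit
  → r_1 = 1.0000
beam 2: φ=-45°, α=15°
  direction (0.9659, 0.2588); cell (5,1); t to first gridline: x 0.7350, y 1.9319 (then +1.0353 / +3.8637)
    (6,1) via x @ 0.7350
    (7,1) via x @ 1.7703
    (7,2) via y @ 1.9319
    (8,2) via x @ 2.8056  # hit
  → r_2 = 2.8056
beam 3: φ=0°, α=60°
  direction (0.5000, 0.8660); cell (5,1); t to first gridline: x 1.4200, y 0.5774 (then +2.0000 / +1.1547)
    (5,2) via y @ 0.5774
    (6,2) via x @ 1.4200
    (6,3) via y @ 1.7321
    (6,4) via y @ 2.8868  # hit
  → r_3 = 2.8868
beam 4: φ=45°, α=105°
  direction (-0.2588, 0.9659); cell (5,1); t to first gridline: x 1.1205, y 0.5176 (then +3.8637 / +1.0353)
    (5,2) via y @ 0.5176
    (4,2) via x @ 1.1205
    (4,3) via y @ 1.5529
    (4,4) via y @ 2.5882
    (4,5) via y @ 3.6235
    (4,6) via y @ 4.6587  # hit
  → r_4 = 4.6587
beam 5: φ=90°, α=150°
  direction (-0.8660, 0.5000); cell (5,1); t to first gridline: x 0.3349, y 1.0000 (then +1.1547 / +2.0000)
    (4,1) via x @ 0.3349
    (4,2) via y @ 1.0000
    (3,2) via x @ 1.4896
    (2,2) via x @ 2.6443
    (2,3) via y @ 3.0000
    (1,3) via x @ 3.7990
    (0,3) via x @ 4.9537  # hit
  → r_5 = 4.9537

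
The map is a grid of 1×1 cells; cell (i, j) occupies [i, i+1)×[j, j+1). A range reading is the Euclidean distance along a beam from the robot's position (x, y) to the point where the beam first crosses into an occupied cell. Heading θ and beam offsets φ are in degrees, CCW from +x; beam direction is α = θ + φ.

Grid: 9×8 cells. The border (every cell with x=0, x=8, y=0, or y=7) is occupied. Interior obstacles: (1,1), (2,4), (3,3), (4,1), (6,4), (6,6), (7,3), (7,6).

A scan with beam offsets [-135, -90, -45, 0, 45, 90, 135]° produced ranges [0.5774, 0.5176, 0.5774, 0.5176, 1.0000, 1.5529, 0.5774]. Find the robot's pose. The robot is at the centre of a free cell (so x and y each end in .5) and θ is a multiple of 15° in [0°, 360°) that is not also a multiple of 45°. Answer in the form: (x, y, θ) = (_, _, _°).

Candidates: 34 free-cell centres × 16 headings = 544 poses. Raycast each; keep the one whose scan matches to 4 dp.
  (1.5, 5.5, 255°): beam 1 = 1.0000 ≠ 0.5774 ✗
  (5.5, 3.5, 165°): beam 1 = 1.0000 ≠ 0.5774 ✗
  (5.5, 1.5, 240°): beam 1 = 5.6940 ≠ 0.5774 ✗
  …
  (7.5, 4.5, 15°): r_1=0.5774, r_2=0.5176, r_3=0.5774, r_4=0.5176, r_5=1.0000, r_6=1.5529, r_7=0.5774 — all match ✓
Unique over the lattice → pose = (7.5, 4.5, 15°).

(x, y, θ) = (7.5, 4.5, 15°)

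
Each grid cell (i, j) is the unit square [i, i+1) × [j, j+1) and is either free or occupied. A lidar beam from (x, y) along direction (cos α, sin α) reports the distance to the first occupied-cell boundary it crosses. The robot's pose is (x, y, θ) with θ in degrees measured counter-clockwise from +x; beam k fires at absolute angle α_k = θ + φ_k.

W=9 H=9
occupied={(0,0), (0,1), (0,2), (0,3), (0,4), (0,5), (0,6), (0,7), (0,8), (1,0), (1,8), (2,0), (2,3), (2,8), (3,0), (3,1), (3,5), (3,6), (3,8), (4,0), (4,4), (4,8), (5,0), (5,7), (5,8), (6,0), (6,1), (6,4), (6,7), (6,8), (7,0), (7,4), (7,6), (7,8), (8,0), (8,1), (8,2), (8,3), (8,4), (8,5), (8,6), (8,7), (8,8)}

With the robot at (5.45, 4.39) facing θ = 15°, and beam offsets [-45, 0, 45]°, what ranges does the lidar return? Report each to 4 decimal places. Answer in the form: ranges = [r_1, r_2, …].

beam 1: φ=-45°, α=330°
  dir = (cos 330°, sin 330°) = (0.8660, -0.5000); from cell (5,4)
  next x-line at t=0.6351, next y-line at t=0.7800; Δt_x=1.1547, Δt_y=2.0000
    x: enter (6,4) at t=0.6351 ← occupied
  → r_1 = 0.6351
beam 2: φ=0°, α=15°
  dir = (cos 15°, sin 15°) = (0.9659, 0.2588); from cell (5,4)
  next x-line at t=0.5694, next y-line at t=2.3569; Δt_x=1.0353, Δt_y=3.8637
    x: enter (6,4) at t=0.5694 ← occupied
  → r_2 = 0.5694
beam 3: φ=45°, α=60°
  dir = (cos 60°, sin 60°) = (0.5000, 0.8660); from cell (5,4)
  next x-line at t=1.1000, next y-line at t=0.7044; Δt_x=2.0000, Δt_y=1.1547
    y: enter (5,5) at t=0.7044
    x: enter (6,5) at t=1.1000
    y: enter (6,6) at t=1.8591
    y: enter (6,7) at t=3.0138 ← occupied
  → r_3 = 3.0138

ranges = [0.6351, 0.5694, 3.0138]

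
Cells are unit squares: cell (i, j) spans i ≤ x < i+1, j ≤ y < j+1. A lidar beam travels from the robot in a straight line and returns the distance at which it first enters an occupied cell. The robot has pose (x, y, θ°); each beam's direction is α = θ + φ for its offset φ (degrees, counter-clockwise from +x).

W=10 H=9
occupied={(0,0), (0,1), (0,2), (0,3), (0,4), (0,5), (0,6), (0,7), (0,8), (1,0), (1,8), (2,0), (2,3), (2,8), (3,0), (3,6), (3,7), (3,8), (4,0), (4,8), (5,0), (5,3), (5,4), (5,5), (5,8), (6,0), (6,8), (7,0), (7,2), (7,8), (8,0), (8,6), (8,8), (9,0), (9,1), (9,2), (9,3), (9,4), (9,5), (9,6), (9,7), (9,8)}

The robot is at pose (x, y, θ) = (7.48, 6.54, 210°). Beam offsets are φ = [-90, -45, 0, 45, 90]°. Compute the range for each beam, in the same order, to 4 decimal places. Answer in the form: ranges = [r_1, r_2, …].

beam 1: φ=-90°, α=120°
  cosα=-0.5000 sinα=0.8660 | (7,6) | tMaxX 0.9600 tMaxY 0.5312 | tΔX 2.0000 tΔY 1.1547
    t=0.5312 [y] (7,7)
    t=0.9600 [x] (6,7)
    t=1.6859 [y] (6,8) — stop
  → r_1 = 1.6859
beam 2: φ=-45°, α=165°
  cosα=-0.9659 sinα=0.2588 | (7,6) | tMaxX 0.4969 tMaxY 1.7773 | tΔX 1.0353 tΔY 3.8637
    t=0.4969 [x] (6,6)
    t=1.5322 [x] (5,6)
    t=1.7773 [y] (5,7)
    t=2.5675 [x] (4,7)
    t=3.6028 [x] (3,7) — stop
  → r_2 = 3.6028
beam 3: φ=0°, α=210°
  cosα=-0.8660 sinα=-0.5000 | (7,6) | tMaxX 0.5543 tMaxY 1.0800 | tΔX 1.1547 tΔY 2.0000
    t=0.5543 [x] (6,6)
    t=1.0800 [y] (6,5)
    t=1.7090 [x] (5,5) — stop
  → r_3 = 1.7090
beam 4: φ=45°, α=255°
  cosα=-0.2588 sinα=-0.9659 | (7,6) | tMaxX 1.8546 tMaxY 0.5590 | tΔX 3.8637 tΔY 1.0353
    t=0.5590 [y] (7,5)
    t=1.5943 [y] (7,4)
    t=1.8546 [x] (6,4)
    t=2.6296 [y] (6,3)
    t=3.6649 [y] (6,2)
    t=4.7002 [y] (6,1)
    t=5.7183 [x] (5,1)
    t=5.7354 [y] (5,0) — stop
  → r_4 = 5.7354
beam 5: φ=90°, α=300°
  cosα=0.5000 sinα=-0.8660 | (7,6) | tMaxX 1.0400 tMaxY 0.6235 | tΔX 2.0000 tΔY 1.1547
    t=0.6235 [y] (7,5)
    t=1.0400 [x] (8,5)
    t=1.7782 [y] (8,4)
    t=2.9329 [y] (8,3)
    t=3.0400 [x] (9,3) — stop
  → r_5 = 3.0400

ranges = [1.6859, 3.6028, 1.7090, 5.7354, 3.0400]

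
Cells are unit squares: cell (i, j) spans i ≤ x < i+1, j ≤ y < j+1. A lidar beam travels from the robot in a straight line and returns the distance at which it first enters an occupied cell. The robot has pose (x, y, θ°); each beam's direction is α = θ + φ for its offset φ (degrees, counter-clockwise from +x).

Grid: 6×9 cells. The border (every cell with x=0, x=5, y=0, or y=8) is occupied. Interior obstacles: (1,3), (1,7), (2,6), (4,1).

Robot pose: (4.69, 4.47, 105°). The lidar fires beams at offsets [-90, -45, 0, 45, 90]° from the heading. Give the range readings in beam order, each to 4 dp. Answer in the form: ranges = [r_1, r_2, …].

ranges = [0.3209, 0.6200, 3.6545, 3.0600, 2.7849]

beam 1: φ=-90°, α=15°
  d=(0.9659,0.2588)  start (4,4)  tX=0.3209 tY=2.0478  stride 1/|dx|=1.0353 1/|dy|=3.8637
    cross x-line → (5,4), t=0.3209 (wall)
  → r_1 = 0.3209
beam 2: φ=-45°, α=60°
  d=(0.5000,0.8660)  start (4,4)  tX=0.6200 tY=0.6120  stride 1/|dx|=2.0000 1/|dy|=1.1547
    cross y-line → (4,5), t=0.6120
    cross x-line → (5,5), t=0.6200 (wall)
  → r_2 = 0.6200
beam 3: φ=0°, α=105°
  d=(-0.2588,0.9659)  start (4,4)  tX=2.6660 tY=0.5487  stride 1/|dx|=3.8637 1/|dy|=1.0353
    cross y-line → (4,5), t=0.5487
    cross y-line → (4,6), t=1.5840
    cross y-line → (4,7), t=2.6192
    cross x-line → (3,7), t=2.6660
    cross y-line → (3,8), t=3.6545 (wall)
  → r_3 = 3.6545
beam 4: φ=45°, α=150°
  d=(-0.8660,0.5000)  start (4,4)  tX=0.7967 tY=1.0600  stride 1/|dx|=1.1547 1/|dy|=2.0000
    cross x-line → (3,4), t=0.7967
    cross y-line → (3,5), t=1.0600
    cross x-line → (2,5), t=1.9514
    cross y-line → (2,6), t=3.0600 (wall)
  → r_4 = 3.0600
beam 5: φ=90°, α=195°
  d=(-0.9659,-0.2588)  start (4,4)  tX=0.7143 tY=1.8159  stride 1/|dx|=1.0353 1/|dy|=3.8637
    cross x-line → (3,4), t=0.7143
    cross x-line → (2,4), t=1.7496
    cross y-line → (2,3), t=1.8159
    cross x-line → (1,3), t=2.7849 (wall)
  → r_5 = 2.7849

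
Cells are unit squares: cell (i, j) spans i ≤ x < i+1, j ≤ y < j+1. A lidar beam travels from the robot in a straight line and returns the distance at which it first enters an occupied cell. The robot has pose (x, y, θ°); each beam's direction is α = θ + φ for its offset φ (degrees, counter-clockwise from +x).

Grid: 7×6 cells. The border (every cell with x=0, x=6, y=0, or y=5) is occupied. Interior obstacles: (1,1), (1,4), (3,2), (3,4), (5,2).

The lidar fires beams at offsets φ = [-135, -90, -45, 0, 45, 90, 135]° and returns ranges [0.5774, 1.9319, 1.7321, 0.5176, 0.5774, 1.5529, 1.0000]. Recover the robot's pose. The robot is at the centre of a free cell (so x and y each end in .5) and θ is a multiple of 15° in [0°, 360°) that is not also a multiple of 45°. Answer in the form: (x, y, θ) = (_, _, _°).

The pose lattice has 15·16 = 240 candidates. Test each by forward raycasting.
  (2.5, 1.5, 195°): beam 1 = 1.0000 ≠ 0.5774 ✗
  (4.5, 3.5, 195°): beam 1 = 1.7321 ≠ 0.5774 ✗
  (1.5, 3.5, 255°): beam 2 = 0.5176 ≠ 1.9319 ✗
  (4.5, 3.5, 300°): beam 1 = 2.5882 ≠ 0.5774 ✗
  …
  (3.5, 1.5, 75°): r_1=0.5774, r_2=1.9319, r_3=1.7321, r_4=0.5176, r_5=0.5774, r_6=1.5529, r_7=1.0000 — all match ✓
No second candidate reproduces the full scan.

(x, y, θ) = (3.5, 1.5, 75°)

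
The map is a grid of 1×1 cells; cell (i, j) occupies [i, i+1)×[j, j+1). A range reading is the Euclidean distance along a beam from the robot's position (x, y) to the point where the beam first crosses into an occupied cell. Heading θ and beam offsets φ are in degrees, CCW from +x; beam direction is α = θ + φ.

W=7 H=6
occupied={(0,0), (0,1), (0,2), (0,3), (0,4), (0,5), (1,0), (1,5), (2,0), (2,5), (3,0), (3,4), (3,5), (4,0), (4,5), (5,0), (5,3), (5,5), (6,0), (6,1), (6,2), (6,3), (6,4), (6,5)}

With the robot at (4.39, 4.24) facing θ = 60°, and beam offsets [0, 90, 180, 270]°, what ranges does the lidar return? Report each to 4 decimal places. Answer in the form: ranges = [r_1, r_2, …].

beam 1: φ=0°, α=60°
  direction (0.5000, 0.8660); cell (4,4); t to first gridline: x 1.2200, y 0.8776 (then +2.0000 / +1.1547)
    (4,5) via y @ 0.8776  # hit
  → r_1 = 0.8776
beam 2: φ=90°, α=150°
  direction (-0.8660, 0.5000); cell (4,4); t to first gridline: x 0.4503, y 1.5200 (then +1.1547 / +2.0000)
    (3,4) via x @ 0.4503  # hit
  → r_2 = 0.4503
beam 3: φ=180°, α=240°
  direction (-0.5000, -0.8660); cell (4,4); t to first gridline: x 0.7800, y 0.2771 (then +2.0000 / +1.1547)
    (4,3) via y @ 0.2771
    (3,3) via x @ 0.7800
    (3,2) via y @ 1.4318
    (3,1) via y @ 2.5865
    (2,1) via x @ 2.7800
    (2,0) via y @ 3.7412  # hit
  → r_3 = 3.7412
beam 4: φ=270°, α=330°
  direction (0.8660, -0.5000); cell (4,4); t to first gridline: x 0.7044, y 0.4800 (then +1.1547 / +2.0000)
    (4,3) via y @ 0.4800
    (5,3) via x @ 0.7044  # hit
  → r_4 = 0.7044

ranges = [0.8776, 0.4503, 3.7412, 0.7044]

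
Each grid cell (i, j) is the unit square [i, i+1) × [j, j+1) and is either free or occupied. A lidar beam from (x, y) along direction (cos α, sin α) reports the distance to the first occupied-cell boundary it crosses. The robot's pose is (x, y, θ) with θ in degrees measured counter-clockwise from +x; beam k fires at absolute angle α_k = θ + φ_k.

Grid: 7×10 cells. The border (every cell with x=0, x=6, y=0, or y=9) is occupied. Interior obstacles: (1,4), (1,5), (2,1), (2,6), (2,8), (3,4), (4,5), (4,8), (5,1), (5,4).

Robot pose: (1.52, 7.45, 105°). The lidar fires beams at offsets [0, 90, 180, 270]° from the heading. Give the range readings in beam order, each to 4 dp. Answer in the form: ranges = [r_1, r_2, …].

beam 1: φ=0°, α=105°
  d=(-0.2588,0.9659)  start (1,7)  tX=2.0091 tY=0.5694  stride 1/|dx|=3.8637 1/|dy|=1.0353
    cross y-line → (1,8), t=0.5694
    cross y-line → (1,9), t=1.6047 (wall)
  → r_1 = 1.6047
beam 2: φ=90°, α=195°
  d=(-0.9659,-0.2588)  start (1,7)  tX=0.5383 tY=1.7387  stride 1/|dx|=1.0353 1/|dy|=3.8637
    cross x-line → (0,7), t=0.5383 (wall)
  → r_2 = 0.5383
beam 3: φ=180°, α=285°
  d=(0.2588,-0.9659)  start (1,7)  tX=1.8546 tY=0.4659  stride 1/|dx|=3.8637 1/|dy|=1.0353
    cross y-line → (1,6), t=0.4659
    cross y-line → (1,5), t=1.5012 (wall)
  → r_3 = 1.5012
beam 4: φ=270°, α=15°
  d=(0.9659,0.2588)  start (1,7)  tX=0.4969 tY=2.1250  stride 1/|dx|=1.0353 1/|dy|=3.8637
    cross x-line → (2,7), t=0.4969
    cross x-line → (3,7), t=1.5322
    cross y-line → (3,8), t=2.1250
    cross x-line → (4,8), t=2.5675 (wall)
  → r_4 = 2.5675

ranges = [1.6047, 0.5383, 1.5012, 2.5675]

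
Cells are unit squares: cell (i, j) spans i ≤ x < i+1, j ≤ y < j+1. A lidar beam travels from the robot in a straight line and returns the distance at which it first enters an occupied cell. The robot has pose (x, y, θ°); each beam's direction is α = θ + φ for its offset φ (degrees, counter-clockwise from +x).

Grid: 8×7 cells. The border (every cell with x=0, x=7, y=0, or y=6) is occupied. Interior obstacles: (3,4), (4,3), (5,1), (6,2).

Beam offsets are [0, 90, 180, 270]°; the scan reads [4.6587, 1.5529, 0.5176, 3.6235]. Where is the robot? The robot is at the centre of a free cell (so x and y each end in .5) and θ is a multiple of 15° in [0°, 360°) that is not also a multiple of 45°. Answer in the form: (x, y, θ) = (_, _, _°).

(x, y, θ) = (2.5, 1.5, 105°)

Candidates: 26 free-cell centres × 16 headings = 416 poses. Raycast each; keep the one whose scan matches to 4 dp.
  (3.5, 3.5, 60°): beam 1 = 0.5774 ≠ 4.6587 ✗
  (3.5, 1.5, 330°): beam 1 = 1.0000 ≠ 4.6587 ✗
  (1.5, 3.5, 60°): beam 1 = 2.8868 ≠ 4.6587 ✗
  (4.5, 2.5, 105°): beam 1 = 0.5176 ≠ 4.6587 ✗
  …
  (2.5, 1.5, 105°): r_1=4.6587, r_2=1.5529, r_3=0.5176, r_4=3.6235 — all match ✓
No second candidate reproduces the full scan.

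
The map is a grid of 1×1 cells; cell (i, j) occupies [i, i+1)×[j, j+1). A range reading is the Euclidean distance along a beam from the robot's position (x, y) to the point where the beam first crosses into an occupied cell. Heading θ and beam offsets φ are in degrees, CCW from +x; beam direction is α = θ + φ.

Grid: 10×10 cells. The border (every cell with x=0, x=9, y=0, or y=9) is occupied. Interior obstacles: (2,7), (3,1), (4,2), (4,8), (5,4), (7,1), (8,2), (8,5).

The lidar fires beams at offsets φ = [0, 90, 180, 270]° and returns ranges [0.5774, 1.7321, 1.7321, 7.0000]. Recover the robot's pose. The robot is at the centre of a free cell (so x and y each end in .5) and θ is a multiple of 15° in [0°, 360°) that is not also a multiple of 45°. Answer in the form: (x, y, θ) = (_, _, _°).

The pose lattice has 56·16 = 896 candidates. Test each by forward raycasting.
  (6.5, 7.5, 240°): beam 1 = 2.8868 ≠ 0.5774 ✗
  (6.5, 2.5, 285°): beam 1 = 1.5529 ≠ 0.5774 ✗
  (3.5, 2.5, 165°): beam 1 = 2.5882 ≠ 0.5774 ✗
  (6.5, 3.5, 105°): beam 1 = 5.6940 ≠ 0.5774 ✗
  (6.5, 2.5, 210°): beam 1 = 2.8868 ≠ 0.5774 ✗
  …
  (5.5, 2.5, 150°): r_1=0.5774, r_2=1.7321, r_3=1.7321, r_4=7.0000 — all match ✓
No second candidate reproduces the full scan.

(x, y, θ) = (5.5, 2.5, 150°)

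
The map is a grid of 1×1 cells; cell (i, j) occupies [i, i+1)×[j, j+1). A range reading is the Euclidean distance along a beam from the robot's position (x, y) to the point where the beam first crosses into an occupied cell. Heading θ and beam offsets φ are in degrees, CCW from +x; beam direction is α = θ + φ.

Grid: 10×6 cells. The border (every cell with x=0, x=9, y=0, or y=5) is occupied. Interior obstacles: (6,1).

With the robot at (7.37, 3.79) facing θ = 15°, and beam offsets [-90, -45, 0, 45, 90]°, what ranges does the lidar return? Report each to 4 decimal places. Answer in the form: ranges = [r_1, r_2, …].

beam 1: φ=-90°, α=285°
  direction (0.2588, -0.9659); cell (7,3); t to first gridline: x 2.4341, y 0.8179 (then +3.8637 / +1.0353)
    (7,2) via y @ 0.8179
    (7,1) via y @ 1.8531
    (8,1) via x @ 2.4341
    (8,0) via y @ 2.8884  # hit
  → r_1 = 2.8884
beam 2: φ=-45°, α=330°
  direction (0.8660, -0.5000); cell (7,3); t to first gridline: x 0.7275, y 1.5800 (then +1.1547 / +2.0000)
    (8,3) via x @ 0.7275
    (8,2) via y @ 1.5800
    (9,2) via x @ 1.8822  # hit
  → r_2 = 1.8822
beam 3: φ=0°, α=15°
  direction (0.9659, 0.2588); cell (7,3); t to first gridline: x 0.6522, y 0.8114 (then +1.0353 / +3.8637)
    (8,3) via x @ 0.6522
    (8,4) via y @ 0.8114
    (9,4) via x @ 1.6875  # hit
  → r_3 = 1.6875
beam 4: φ=45°, α=60°
  direction (0.5000, 0.8660); cell (7,3); t to first gridline: x 1.2600, y 0.2425 (then +2.0000 / +1.1547)
    (7,4) via y @ 0.2425
    (8,4) via x @ 1.2600
    (8,5) via y @ 1.3972  # hit
  → r_4 = 1.3972
beam 5: φ=90°, α=105°
  direction (-0.2588, 0.9659); cell (7,3); t to first gridline: x 1.4296, y 0.2174 (then +3.8637 / +1.0353)
    (7,4) via y @ 0.2174
    (7,5) via y @ 1.2527  # hit
  → r_5 = 1.2527

ranges = [2.8884, 1.8822, 1.6875, 1.3972, 1.2527]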